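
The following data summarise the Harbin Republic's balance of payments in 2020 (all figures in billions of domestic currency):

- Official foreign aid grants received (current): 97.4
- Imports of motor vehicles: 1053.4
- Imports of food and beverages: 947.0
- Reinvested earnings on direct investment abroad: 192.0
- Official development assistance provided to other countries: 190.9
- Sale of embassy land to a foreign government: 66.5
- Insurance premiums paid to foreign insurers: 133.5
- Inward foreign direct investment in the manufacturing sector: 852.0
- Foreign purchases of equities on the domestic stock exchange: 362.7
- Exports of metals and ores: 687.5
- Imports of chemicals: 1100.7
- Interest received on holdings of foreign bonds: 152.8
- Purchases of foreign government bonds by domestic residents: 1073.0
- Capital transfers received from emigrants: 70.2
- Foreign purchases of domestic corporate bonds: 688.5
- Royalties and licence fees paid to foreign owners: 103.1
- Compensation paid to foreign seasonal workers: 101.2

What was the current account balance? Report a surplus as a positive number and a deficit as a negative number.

Goods: -1100.7 - 947.0 - 1053.4 + 687.5 = -2413.6
Services: -133.5 - 103.1 = -236.6
Primary income: -101.2 + 152.8 + 192.0 = 243.6
Secondary income: 97.4 - 190.9 = -93.5
Current account = (-2413.6) + (-236.6) + 243.6 + (-93.5) = -2500.1
(Excluded from the current account — capital account: sale of embassy land to a foreign government 66.5, capital transfers received from emigrants 70.2; financial account: inward foreign direct investment in the manufacturing sector 852.0, foreign purchases of equities on the domestic stock exchange 362.7, purchases of foreign government bonds by domestic residents 1073.0, foreign purchases of domestic corporate bonds 688.5.)

-2500.1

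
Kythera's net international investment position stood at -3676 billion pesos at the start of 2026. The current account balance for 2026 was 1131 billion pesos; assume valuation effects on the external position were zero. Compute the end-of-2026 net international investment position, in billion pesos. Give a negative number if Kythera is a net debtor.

-2545

With no valuation effects, change in NIIP = current account = 1131
End-of-year NIIP = -3676 + 1131 = -2545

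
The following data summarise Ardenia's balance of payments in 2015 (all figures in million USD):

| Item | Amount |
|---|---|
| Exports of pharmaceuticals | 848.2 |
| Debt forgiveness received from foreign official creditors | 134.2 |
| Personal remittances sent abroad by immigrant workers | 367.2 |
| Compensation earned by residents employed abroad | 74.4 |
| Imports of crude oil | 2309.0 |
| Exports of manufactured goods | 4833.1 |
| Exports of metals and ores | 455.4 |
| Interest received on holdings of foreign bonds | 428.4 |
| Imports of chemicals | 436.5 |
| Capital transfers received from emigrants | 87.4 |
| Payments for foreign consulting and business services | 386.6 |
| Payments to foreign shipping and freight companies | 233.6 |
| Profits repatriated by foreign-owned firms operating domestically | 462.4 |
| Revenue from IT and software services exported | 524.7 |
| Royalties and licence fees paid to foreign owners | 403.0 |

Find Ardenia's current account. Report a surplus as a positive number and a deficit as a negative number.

Goods: 4833.1 + 455.4 + 848.2 - 436.5 - 2309.0 = 3391.2
Services: -386.6 - 233.6 + 524.7 - 403.0 = -498.5
Primary income: 428.4 - 462.4 + 74.4 = 40.4
Secondary income: -367.2
Current account = 3391.2 + (-498.5) + 40.4 + (-367.2) = 2565.9
(Excluded from the current account — capital account: debt forgiveness received from foreign official creditors 134.2, capital transfers received from emigrants 87.4.)

2565.9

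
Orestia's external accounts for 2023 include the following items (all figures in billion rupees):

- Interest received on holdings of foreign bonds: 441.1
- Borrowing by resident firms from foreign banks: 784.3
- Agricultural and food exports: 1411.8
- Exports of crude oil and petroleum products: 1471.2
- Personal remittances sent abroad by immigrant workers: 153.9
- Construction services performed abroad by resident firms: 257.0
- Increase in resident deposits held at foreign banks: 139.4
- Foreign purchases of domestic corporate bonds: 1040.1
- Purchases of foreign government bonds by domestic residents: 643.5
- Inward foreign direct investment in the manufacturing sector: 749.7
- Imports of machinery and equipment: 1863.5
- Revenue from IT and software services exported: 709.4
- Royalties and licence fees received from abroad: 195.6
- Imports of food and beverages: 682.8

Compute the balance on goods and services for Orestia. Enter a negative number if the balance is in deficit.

Goods: -682.8 - 1863.5 + 1471.2 + 1411.8 = 336.7
Services: 257.0 + 195.6 + 709.4 = 1162.0
Trade balance = 336.7 + 1162.0 = 1498.7
(Excluded from the trade balance — primary income: interest received on holdings of foreign bonds 441.1; financial account: borrowing by resident firms from foreign banks 784.3, increase in resident deposits held at foreign banks 139.4, foreign purchases of domestic corporate bonds 1040.1, purchases of foreign government bonds by domestic residents 643.5, inward foreign direct investment in the manufacturing sector 749.7; secondary income: personal remittances sent abroad by immigrant workers 153.9.)

1498.7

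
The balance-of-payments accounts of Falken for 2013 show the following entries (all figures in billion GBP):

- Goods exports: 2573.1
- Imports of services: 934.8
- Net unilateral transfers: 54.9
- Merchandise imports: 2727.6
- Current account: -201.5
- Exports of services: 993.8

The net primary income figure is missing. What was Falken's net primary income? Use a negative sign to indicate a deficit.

-160.9

Current account = goods balance + services balance + net primary income + net secondary income
Sum of the known components = -40.6
Net primary income = CA - (known components) = -201.5 - (-40.6) = -160.9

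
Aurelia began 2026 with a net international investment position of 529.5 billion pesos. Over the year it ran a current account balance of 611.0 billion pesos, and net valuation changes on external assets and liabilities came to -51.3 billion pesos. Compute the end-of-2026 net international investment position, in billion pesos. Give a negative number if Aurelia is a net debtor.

Change in NIIP = current account + net valuation change = 611.0 + (-51.3) = 559.7
End-of-year NIIP = 529.5 + 559.7 = 1089.2

1089.2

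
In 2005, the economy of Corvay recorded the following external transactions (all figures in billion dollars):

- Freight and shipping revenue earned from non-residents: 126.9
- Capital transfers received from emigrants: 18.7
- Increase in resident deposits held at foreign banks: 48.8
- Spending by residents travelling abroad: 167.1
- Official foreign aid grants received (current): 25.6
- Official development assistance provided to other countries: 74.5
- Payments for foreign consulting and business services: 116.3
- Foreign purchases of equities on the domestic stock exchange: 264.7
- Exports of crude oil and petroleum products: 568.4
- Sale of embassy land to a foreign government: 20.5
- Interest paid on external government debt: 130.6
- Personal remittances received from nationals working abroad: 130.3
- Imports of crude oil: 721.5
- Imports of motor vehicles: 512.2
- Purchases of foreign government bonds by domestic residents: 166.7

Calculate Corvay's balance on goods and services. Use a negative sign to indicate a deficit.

Goods: -721.5 + 568.4 - 512.2 = -665.3
Services: -116.3 - 167.1 + 126.9 = -156.5
Trade balance = -665.3 + (-156.5) = -821.8
(Excluded from the trade balance — capital account: capital transfers received from emigrants 18.7, sale of embassy land to a foreign government 20.5; financial account: increase in resident deposits held at foreign banks 48.8, foreign purchases of equities on the domestic stock exchange 264.7, purchases of foreign government bonds by domestic residents 166.7; secondary income: official foreign aid grants received (current) 25.6, official development assistance provided to other countries 74.5, personal remittances received from nationals working abroad 130.3; primary income: interest paid on external government debt 130.6.)

-821.8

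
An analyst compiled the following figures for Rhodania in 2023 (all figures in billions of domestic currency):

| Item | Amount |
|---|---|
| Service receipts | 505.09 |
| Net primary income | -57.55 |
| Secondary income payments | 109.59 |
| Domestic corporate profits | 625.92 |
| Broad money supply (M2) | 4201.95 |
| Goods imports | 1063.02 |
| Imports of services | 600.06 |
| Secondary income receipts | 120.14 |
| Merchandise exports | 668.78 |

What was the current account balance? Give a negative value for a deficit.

Goods balance = 668.78 - 1063.02 = -394.24
Services balance = 505.09 - 600.06 = -94.97
Trade balance (goods + services) = -394.24 + (-94.97) = -489.21
Net primary income = -57.55
Net secondary income = 120.14 - 109.59 = 10.55
Current account = -489.21 + (-57.55) + 10.55 = -536.21

-536.21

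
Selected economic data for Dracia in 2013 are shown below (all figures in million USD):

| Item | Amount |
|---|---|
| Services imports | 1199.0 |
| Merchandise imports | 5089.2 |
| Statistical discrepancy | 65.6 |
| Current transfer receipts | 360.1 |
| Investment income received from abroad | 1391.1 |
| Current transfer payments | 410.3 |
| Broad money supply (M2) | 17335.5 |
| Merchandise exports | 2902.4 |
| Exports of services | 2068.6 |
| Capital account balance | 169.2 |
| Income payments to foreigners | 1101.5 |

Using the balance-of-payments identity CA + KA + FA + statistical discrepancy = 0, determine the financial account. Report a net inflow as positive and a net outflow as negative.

843.0

Goods balance = 2902.4 - 5089.2 = -2186.8
Services balance = 2068.6 - 1199.0 = 869.6
Trade balance (goods + services) = -2186.8 + 869.6 = -1317.2
Net primary income = 1391.1 - 1101.5 = 289.6
Net secondary income = 360.1 - 410.3 = -50.2
Current account = -1317.2 + 289.6 + (-50.2) = -1077.8
Financial account = -(-1077.8 + 169.2 + 65.6) = 843.0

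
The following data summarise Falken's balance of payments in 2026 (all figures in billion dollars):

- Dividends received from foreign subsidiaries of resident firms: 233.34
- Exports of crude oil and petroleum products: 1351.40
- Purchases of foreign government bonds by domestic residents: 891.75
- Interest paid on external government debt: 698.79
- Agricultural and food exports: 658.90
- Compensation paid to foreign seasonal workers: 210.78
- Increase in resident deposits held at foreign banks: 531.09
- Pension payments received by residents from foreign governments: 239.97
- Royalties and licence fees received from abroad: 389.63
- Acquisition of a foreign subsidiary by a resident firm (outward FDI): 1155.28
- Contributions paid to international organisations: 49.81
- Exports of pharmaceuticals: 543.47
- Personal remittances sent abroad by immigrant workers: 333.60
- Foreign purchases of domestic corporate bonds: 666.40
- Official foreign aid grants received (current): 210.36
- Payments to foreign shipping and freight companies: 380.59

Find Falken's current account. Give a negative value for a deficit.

1953.50

Goods: 658.90 + 1351.40 + 543.47 = 2553.77
Services: -380.59 + 389.63 = 9.04
Primary income: 233.34 - 210.78 - 698.79 = -676.23
Secondary income: -333.60 - 49.81 + 210.36 + 239.97 = 66.92
Current account = 2553.77 + 9.04 + (-676.23) + 66.92 = 1953.50
(Excluded from the current account — financial account: purchases of foreign government bonds by domestic residents 891.75, increase in resident deposits held at foreign banks 531.09, acquisition of a foreign subsidiary by a resident firm (outward FDI) 1155.28, foreign purchases of domestic corporate bonds 666.40.)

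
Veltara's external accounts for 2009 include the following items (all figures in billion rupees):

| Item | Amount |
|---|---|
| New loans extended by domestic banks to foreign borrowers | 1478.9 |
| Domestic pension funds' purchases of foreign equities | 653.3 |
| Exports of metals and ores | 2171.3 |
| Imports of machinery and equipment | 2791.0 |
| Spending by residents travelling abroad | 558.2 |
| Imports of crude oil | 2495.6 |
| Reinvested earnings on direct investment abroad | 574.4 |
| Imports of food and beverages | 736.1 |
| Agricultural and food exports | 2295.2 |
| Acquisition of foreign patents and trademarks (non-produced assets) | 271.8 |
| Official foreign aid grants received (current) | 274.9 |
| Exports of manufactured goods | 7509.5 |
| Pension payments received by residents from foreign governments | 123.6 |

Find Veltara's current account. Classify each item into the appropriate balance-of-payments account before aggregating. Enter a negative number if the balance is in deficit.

6368.0

Goods: 2295.2 - 2791.0 + 2171.3 + 7509.5 - 736.1 - 2495.6 = 5953.3
Services: -558.2
Primary income: 574.4
Secondary income: 274.9 + 123.6 = 398.5
Current account = 5953.3 + (-558.2) + 574.4 + 398.5 = 6368.0
(Excluded from the current account — financial account: new loans extended by domestic banks to foreign borrowers 1478.9, domestic pension funds' purchases of foreign equities 653.3; capital account: acquisition of foreign patents and trademarks (non-produced assets) 271.8.)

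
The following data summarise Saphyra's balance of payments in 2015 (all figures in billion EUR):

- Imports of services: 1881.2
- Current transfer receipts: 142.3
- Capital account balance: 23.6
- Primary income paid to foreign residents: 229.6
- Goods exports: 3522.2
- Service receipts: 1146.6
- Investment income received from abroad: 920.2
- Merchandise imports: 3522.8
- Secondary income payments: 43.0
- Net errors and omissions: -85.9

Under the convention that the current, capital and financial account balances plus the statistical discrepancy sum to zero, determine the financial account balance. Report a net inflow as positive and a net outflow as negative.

7.6

Goods balance = 3522.2 - 3522.8 = -0.6
Services balance = 1146.6 - 1881.2 = -734.6
Trade balance (goods + services) = -0.6 + (-734.6) = -735.2
Net primary income = 920.2 - 229.6 = 690.6
Net secondary income = 142.3 - 43.0 = 99.3
Current account = -735.2 + 690.6 + 99.3 = 54.7
Financial account = -(54.7 + 23.6 + (-85.9)) = 7.6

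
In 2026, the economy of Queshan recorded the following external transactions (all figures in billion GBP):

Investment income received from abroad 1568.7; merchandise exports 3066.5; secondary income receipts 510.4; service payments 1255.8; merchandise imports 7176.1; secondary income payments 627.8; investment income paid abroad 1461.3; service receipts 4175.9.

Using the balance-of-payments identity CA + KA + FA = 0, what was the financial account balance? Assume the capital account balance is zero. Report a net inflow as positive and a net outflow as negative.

1199.5

Goods balance = 3066.5 - 7176.1 = -4109.6
Services balance = 4175.9 - 1255.8 = 2920.1
Trade balance (goods + services) = -4109.6 + 2920.1 = -1189.5
Net primary income = 1568.7 - 1461.3 = 107.4
Net secondary income = 510.4 - 627.8 = -117.4
Current account = -1189.5 + 107.4 + (-117.4) = -1199.5
Financial account = -(-1199.5) = 1199.5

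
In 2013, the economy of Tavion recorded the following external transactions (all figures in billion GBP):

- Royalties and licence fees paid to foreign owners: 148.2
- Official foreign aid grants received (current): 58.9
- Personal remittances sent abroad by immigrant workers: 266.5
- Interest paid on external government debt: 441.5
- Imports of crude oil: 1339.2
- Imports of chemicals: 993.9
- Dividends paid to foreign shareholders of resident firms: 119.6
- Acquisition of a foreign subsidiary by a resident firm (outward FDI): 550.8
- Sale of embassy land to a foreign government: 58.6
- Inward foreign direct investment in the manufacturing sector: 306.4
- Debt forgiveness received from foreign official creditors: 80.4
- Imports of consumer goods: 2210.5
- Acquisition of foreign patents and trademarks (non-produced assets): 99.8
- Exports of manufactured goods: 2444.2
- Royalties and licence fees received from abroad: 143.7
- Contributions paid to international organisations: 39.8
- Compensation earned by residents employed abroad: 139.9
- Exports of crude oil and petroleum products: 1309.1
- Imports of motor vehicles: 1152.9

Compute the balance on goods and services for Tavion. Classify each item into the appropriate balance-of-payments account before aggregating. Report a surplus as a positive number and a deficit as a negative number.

Goods: -1152.9 + 1309.1 - 2210.5 - 993.9 - 1339.2 + 2444.2 = -1943.2
Services: 143.7 - 148.2 = -4.5
Trade balance = -1943.2 + (-4.5) = -1947.7
(Excluded from the trade balance — secondary income: official foreign aid grants received (current) 58.9, personal remittances sent abroad by immigrant workers 266.5, contributions paid to international organisations 39.8; primary income: interest paid on external government debt 441.5, dividends paid to foreign shareholders of resident firms 119.6, compensation earned by residents employed abroad 139.9; financial account: acquisition of a foreign subsidiary by a resident firm (outward FDI) 550.8, inward foreign direct investment in the manufacturing sector 306.4; capital account: sale of embassy land to a foreign government 58.6, debt forgiveness received from foreign official creditors 80.4, acquisition of foreign patents and trademarks (non-produced assets) 99.8.)

-1947.7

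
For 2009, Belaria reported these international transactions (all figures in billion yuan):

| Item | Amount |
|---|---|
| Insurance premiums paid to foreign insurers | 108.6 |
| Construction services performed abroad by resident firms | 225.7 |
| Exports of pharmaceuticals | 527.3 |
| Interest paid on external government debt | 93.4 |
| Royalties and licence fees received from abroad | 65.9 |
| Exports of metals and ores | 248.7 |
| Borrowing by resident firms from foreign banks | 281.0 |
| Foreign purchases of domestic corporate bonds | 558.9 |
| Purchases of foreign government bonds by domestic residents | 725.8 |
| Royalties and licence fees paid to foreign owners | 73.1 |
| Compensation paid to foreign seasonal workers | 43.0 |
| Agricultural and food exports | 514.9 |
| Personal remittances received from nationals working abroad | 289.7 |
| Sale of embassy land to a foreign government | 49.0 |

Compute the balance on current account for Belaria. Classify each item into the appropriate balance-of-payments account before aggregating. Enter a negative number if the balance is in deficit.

1554.1

Goods: 527.3 + 248.7 + 514.9 = 1290.9
Services: -73.1 + 65.9 - 108.6 + 225.7 = 109.9
Primary income: -43.0 - 93.4 = -136.4
Secondary income: 289.7
Current account = 1290.9 + 109.9 + (-136.4) + 289.7 = 1554.1
(Excluded from the current account — financial account: borrowing by resident firms from foreign banks 281.0, foreign purchases of domestic corporate bonds 558.9, purchases of foreign government bonds by domestic residents 725.8; capital account: sale of embassy land to a foreign government 49.0.)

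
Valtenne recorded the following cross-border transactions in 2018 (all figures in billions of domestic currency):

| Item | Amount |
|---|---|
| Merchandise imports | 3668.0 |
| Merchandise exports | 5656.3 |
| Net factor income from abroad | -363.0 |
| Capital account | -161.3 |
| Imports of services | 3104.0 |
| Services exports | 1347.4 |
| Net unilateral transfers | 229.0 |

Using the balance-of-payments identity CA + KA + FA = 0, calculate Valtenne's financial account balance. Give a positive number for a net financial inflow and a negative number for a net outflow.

63.6

Goods balance = 5656.3 - 3668.0 = 1988.3
Services balance = 1347.4 - 3104.0 = -1756.6
Trade balance (goods + services) = 1988.3 + (-1756.6) = 231.7
Net primary income = -363.0
Net secondary income = 229.0
Current account = 231.7 + (-363.0) + 229.0 = 97.7
Financial account = -(97.7 + (-161.3)) = 63.6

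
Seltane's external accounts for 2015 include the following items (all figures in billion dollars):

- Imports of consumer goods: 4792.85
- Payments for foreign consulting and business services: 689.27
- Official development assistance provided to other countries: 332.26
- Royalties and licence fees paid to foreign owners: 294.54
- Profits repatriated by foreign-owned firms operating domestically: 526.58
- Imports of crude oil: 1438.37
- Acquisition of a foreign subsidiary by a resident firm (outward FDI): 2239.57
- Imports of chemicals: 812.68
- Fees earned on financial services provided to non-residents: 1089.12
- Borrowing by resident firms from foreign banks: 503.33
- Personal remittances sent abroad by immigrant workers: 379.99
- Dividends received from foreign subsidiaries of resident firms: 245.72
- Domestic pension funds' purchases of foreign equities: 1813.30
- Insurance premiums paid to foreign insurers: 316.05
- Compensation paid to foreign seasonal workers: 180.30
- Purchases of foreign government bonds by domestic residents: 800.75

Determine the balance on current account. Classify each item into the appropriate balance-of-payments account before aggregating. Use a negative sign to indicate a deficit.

Goods: -812.68 - 1438.37 - 4792.85 = -7043.90
Services: -316.05 + 1089.12 - 294.54 - 689.27 = -210.74
Primary income: 245.72 - 526.58 - 180.30 = -461.16
Secondary income: -332.26 - 379.99 = -712.25
Current account = (-7043.90) + (-210.74) + (-461.16) + (-712.25) = -8428.05
(Excluded from the current account — financial account: acquisition of a foreign subsidiary by a resident firm (outward FDI) 2239.57, borrowing by resident firms from foreign banks 503.33, domestic pension funds' purchases of foreign equities 1813.30, purchases of foreign government bonds by domestic residents 800.75.)

-8428.05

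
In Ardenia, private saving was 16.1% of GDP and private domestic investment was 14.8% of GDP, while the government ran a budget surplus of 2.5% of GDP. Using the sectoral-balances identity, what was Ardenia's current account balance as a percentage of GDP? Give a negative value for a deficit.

By the sectoral-balances identity, CA = (S_private - I) + (T - G).
Private balance = 16.1 - 14.8 = 1.3
Government balance (T - G) = 2.5
CA = 1.3 + 2.5 = 3.8

3.8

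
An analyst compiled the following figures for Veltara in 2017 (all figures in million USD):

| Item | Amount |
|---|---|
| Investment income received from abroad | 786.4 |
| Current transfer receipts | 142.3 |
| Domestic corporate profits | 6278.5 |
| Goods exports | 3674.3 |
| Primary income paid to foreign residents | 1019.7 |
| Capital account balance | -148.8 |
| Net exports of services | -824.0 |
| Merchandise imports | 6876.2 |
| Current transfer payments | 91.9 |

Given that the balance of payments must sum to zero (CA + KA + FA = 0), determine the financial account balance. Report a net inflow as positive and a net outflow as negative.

4357.6

Goods balance = 3674.3 - 6876.2 = -3201.9
Services balance = -824.0
Trade balance (goods + services) = -3201.9 + (-824.0) = -4025.9
Net primary income = 786.4 - 1019.7 = -233.3
Net secondary income = 142.3 - 91.9 = 50.4
Current account = -4025.9 + (-233.3) + 50.4 = -4208.8
Financial account = -(-4208.8 + (-148.8)) = 4357.6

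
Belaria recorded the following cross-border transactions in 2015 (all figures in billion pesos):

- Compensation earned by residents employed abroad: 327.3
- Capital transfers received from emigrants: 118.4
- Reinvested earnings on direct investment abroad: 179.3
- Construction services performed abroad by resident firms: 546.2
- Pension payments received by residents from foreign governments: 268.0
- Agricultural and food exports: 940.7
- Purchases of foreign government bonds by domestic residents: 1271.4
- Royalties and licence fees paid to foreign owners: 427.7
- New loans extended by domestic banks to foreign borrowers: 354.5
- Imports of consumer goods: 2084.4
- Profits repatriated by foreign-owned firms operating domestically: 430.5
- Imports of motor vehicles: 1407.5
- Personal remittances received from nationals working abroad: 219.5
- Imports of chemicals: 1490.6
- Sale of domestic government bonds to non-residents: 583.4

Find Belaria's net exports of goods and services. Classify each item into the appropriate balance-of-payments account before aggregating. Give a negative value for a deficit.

-3923.3

Goods: -2084.4 - 1490.6 - 1407.5 + 940.7 = -4041.8
Services: -427.7 + 546.2 = 118.5
Trade balance = -4041.8 + 118.5 = -3923.3
(Excluded from the trade balance — primary income: compensation earned by residents employed abroad 327.3, reinvested earnings on direct investment abroad 179.3, profits repatriated by foreign-owned firms operating domestically 430.5; capital account: capital transfers received from emigrants 118.4; secondary income: pension payments received by residents from foreign governments 268.0, personal remittances received from nationals working abroad 219.5; financial account: purchases of foreign government bonds by domestic residents 1271.4, new loans extended by domestic banks to foreign borrowers 354.5, sale of domestic government bonds to non-residents 583.4.)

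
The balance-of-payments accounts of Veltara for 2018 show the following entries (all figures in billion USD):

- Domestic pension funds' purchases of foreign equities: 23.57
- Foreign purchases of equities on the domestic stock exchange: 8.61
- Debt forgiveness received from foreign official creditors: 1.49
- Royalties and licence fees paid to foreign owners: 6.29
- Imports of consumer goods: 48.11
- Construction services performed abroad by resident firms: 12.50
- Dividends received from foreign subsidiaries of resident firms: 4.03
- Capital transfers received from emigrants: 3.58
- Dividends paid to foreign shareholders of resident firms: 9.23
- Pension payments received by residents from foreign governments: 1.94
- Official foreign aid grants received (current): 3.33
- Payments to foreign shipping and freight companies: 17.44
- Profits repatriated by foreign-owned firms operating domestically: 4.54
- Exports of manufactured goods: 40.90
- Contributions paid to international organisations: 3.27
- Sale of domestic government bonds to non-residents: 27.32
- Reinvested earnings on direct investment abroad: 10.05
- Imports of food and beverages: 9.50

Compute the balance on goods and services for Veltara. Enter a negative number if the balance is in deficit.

-27.94

Goods: -9.50 - 48.11 + 40.90 = -16.71
Services: 12.50 - 17.44 - 6.29 = -11.23
Trade balance = -16.71 + (-11.23) = -27.94
(Excluded from the trade balance — financial account: domestic pension funds' purchases of foreign equities 23.57, foreign purchases of equities on the domestic stock exchange 8.61, sale of domestic government bonds to non-residents 27.32; capital account: debt forgiveness received from foreign official creditors 1.49, capital transfers received from emigrants 3.58; primary income: dividends received from foreign subsidiaries of resident firms 4.03, dividends paid to foreign shareholders of resident firms 9.23, profits repatriated by foreign-owned firms operating domestically 4.54, reinvested earnings on direct investment abroad 10.05; secondary income: pension payments received by residents from foreign governments 1.94, official foreign aid grants received (current) 3.33, contributions paid to international organisations 3.27.)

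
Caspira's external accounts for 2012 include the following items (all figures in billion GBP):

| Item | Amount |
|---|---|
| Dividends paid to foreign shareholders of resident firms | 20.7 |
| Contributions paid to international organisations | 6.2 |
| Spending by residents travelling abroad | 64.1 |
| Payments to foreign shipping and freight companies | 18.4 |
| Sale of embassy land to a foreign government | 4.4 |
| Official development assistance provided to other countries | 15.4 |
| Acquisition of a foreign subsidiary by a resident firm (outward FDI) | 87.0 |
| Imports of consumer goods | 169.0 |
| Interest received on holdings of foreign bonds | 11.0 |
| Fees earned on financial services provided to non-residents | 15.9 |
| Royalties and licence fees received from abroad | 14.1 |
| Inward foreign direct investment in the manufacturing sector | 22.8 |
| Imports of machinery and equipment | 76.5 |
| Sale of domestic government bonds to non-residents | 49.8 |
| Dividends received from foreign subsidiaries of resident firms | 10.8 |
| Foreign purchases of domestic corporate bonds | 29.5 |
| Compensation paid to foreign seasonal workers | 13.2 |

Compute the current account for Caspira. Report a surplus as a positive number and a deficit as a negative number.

-331.7

Goods: -76.5 - 169.0 = -245.5
Services: -18.4 - 64.1 + 14.1 + 15.9 = -52.5
Primary income: -13.2 + 10.8 - 20.7 + 11.0 = -12.1
Secondary income: -15.4 - 6.2 = -21.6
Current account = (-245.5) + (-52.5) + (-12.1) + (-21.6) = -331.7
(Excluded from the current account — capital account: sale of embassy land to a foreign government 4.4; financial account: acquisition of a foreign subsidiary by a resident firm (outward FDI) 87.0, inward foreign direct investment in the manufacturing sector 22.8, sale of domestic government bonds to non-residents 49.8, foreign purchases of domestic corporate bonds 29.5.)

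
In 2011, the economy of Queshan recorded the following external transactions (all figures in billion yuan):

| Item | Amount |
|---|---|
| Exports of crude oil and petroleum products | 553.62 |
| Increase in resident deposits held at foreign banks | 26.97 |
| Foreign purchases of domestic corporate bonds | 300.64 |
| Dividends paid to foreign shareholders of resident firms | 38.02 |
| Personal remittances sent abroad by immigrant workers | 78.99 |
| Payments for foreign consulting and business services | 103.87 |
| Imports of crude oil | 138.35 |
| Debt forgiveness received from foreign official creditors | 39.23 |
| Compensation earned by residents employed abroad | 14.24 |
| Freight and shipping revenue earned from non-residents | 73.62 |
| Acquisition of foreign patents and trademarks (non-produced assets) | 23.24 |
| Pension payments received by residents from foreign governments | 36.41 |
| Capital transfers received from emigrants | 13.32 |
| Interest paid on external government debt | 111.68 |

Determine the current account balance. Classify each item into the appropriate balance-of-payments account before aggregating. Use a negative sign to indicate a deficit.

Goods: 553.62 - 138.35 = 415.27
Services: 73.62 - 103.87 = -30.25
Primary income: 14.24 - 111.68 - 38.02 = -135.46
Secondary income: -78.99 + 36.41 = -42.58
Current account = 415.27 + (-30.25) + (-135.46) + (-42.58) = 206.98
(Excluded from the current account — financial account: increase in resident deposits held at foreign banks 26.97, foreign purchases of domestic corporate bonds 300.64; capital account: debt forgiveness received from foreign official creditors 39.23, acquisition of foreign patents and trademarks (non-produced assets) 23.24, capital transfers received from emigrants 13.32.)

206.98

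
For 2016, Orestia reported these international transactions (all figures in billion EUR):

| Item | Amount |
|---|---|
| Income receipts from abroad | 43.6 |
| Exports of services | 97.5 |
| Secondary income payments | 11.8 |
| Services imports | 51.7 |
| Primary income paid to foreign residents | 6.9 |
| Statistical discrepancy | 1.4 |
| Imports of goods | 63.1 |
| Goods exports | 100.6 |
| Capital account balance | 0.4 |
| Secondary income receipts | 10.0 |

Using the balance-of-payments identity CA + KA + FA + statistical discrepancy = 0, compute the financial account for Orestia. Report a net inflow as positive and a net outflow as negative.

Goods balance = 100.6 - 63.1 = 37.5
Services balance = 97.5 - 51.7 = 45.8
Trade balance (goods + services) = 37.5 + 45.8 = 83.3
Net primary income = 43.6 - 6.9 = 36.7
Net secondary income = 10.0 - 11.8 = -1.8
Current account = 83.3 + 36.7 + (-1.8) = 118.2
Financial account = -(118.2 + 0.4 + 1.4) = -120.0

-120.0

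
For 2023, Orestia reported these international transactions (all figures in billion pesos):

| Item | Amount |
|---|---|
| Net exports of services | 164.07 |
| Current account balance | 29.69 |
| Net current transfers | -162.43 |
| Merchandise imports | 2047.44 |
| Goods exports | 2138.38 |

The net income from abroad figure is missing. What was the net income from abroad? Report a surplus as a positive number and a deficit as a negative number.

Current account = goods balance + services balance + net primary income + net secondary income
Sum of the known components = 92.58
Net income from abroad = CA - (known components) = 29.69 - 92.58 = -62.89

-62.89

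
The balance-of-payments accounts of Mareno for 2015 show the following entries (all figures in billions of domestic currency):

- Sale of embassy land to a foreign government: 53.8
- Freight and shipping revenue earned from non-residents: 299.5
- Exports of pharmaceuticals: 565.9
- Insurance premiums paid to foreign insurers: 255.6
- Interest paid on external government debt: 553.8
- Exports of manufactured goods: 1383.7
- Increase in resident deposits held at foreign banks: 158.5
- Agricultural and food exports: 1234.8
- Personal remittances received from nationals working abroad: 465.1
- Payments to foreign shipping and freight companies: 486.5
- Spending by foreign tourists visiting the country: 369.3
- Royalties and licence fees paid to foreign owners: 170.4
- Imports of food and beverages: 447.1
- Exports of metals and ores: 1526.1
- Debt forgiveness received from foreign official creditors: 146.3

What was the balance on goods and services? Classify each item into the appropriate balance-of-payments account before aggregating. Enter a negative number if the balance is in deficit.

4019.7

Goods: 1234.8 + 1526.1 + 1383.7 + 565.9 - 447.1 = 4263.4
Services: 369.3 + 299.5 - 255.6 - 170.4 - 486.5 = -243.7
Trade balance = 4263.4 + (-243.7) = 4019.7
(Excluded from the trade balance — capital account: sale of embassy land to a foreign government 53.8, debt forgiveness received from foreign official creditors 146.3; primary income: interest paid on external government debt 553.8; financial account: increase in resident deposits held at foreign banks 158.5; secondary income: personal remittances received from nationals working abroad 465.1.)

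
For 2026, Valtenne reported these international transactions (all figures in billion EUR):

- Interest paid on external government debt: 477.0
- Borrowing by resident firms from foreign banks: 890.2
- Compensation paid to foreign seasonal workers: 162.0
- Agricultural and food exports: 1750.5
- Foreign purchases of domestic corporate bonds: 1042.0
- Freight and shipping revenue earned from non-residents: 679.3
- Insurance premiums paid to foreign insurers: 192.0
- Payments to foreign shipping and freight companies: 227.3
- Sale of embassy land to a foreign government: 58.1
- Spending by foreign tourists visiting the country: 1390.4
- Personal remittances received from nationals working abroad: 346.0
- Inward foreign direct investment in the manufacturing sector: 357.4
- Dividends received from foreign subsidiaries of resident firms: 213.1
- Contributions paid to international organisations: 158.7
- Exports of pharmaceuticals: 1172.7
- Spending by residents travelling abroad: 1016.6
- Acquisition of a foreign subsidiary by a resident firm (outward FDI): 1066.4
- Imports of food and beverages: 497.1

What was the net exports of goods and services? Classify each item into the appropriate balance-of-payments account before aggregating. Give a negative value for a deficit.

Goods: -497.1 + 1750.5 + 1172.7 = 2426.1
Services: -192.0 + 679.3 + 1390.4 - 1016.6 - 227.3 = 633.8
Trade balance = 2426.1 + 633.8 = 3059.9
(Excluded from the trade balance — primary income: interest paid on external government debt 477.0, compensation paid to foreign seasonal workers 162.0, dividends received from foreign subsidiaries of resident firms 213.1; financial account: borrowing by resident firms from foreign banks 890.2, foreign purchases of domestic corporate bonds 1042.0, inward foreign direct investment in the manufacturing sector 357.4, acquisition of a foreign subsidiary by a resident firm (outward FDI) 1066.4; capital account: sale of embassy land to a foreign government 58.1; secondary income: personal remittances received from nationals working abroad 346.0, contributions paid to international organisations 158.7.)

3059.9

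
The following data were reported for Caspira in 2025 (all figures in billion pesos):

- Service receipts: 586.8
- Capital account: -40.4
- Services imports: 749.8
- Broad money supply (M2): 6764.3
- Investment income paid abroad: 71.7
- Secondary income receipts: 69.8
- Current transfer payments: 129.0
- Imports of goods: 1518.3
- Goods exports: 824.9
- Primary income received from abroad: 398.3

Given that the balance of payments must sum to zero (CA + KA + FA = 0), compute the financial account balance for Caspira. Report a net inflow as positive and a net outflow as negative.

629.4

Goods balance = 824.9 - 1518.3 = -693.4
Services balance = 586.8 - 749.8 = -163.0
Trade balance (goods + services) = -693.4 + (-163.0) = -856.4
Net primary income = 398.3 - 71.7 = 326.6
Net secondary income = 69.8 - 129.0 = -59.2
Current account = -856.4 + 326.6 + (-59.2) = -589.0
Financial account = -(-589.0 + (-40.4)) = 629.4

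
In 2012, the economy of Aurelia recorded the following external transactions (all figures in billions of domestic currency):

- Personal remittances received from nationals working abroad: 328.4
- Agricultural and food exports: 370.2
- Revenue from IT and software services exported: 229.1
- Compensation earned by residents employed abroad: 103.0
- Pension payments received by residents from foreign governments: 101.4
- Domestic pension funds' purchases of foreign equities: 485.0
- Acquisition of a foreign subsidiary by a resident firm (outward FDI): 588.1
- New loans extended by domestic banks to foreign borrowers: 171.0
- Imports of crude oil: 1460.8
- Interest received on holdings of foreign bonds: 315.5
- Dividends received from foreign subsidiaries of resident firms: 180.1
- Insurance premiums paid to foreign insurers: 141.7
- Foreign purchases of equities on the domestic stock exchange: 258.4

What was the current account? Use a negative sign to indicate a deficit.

25.2

Goods: -1460.8 + 370.2 = -1090.6
Services: -141.7 + 229.1 = 87.4
Primary income: 315.5 + 103.0 + 180.1 = 598.6
Secondary income: 328.4 + 101.4 = 429.8
Current account = (-1090.6) + 87.4 + 598.6 + 429.8 = 25.2
(Excluded from the current account — financial account: domestic pension funds' purchases of foreign equities 485.0, acquisition of a foreign subsidiary by a resident firm (outward FDI) 588.1, new loans extended by domestic banks to foreign borrowers 171.0, foreign purchases of equities on the domestic stock exchange 258.4.)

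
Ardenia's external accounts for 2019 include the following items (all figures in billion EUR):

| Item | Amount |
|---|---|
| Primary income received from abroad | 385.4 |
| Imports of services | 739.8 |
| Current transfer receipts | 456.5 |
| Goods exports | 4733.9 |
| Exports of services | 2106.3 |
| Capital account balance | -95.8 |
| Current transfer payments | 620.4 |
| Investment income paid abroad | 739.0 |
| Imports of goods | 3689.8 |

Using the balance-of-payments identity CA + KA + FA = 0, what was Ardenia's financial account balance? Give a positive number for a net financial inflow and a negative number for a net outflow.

-1797.3

Goods balance = 4733.9 - 3689.8 = 1044.1
Services balance = 2106.3 - 739.8 = 1366.5
Trade balance (goods + services) = 1044.1 + 1366.5 = 2410.6
Net primary income = 385.4 - 739.0 = -353.6
Net secondary income = 456.5 - 620.4 = -163.9
Current account = 2410.6 + (-353.6) + (-163.9) = 1893.1
Financial account = -(1893.1 + (-95.8)) = -1797.3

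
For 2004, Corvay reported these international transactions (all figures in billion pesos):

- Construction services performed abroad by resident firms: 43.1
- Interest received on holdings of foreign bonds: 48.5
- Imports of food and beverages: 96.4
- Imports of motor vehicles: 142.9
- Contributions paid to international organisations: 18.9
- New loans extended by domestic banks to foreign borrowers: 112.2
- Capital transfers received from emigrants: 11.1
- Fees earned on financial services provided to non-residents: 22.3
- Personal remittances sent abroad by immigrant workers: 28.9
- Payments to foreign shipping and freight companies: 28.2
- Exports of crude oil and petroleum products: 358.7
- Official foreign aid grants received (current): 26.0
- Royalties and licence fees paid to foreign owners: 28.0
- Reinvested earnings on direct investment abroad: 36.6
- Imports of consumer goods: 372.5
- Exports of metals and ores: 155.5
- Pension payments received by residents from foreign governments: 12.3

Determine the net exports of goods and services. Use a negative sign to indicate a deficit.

-88.4

Goods: -372.5 - 142.9 + 358.7 + 155.5 - 96.4 = -97.6
Services: -28.0 + 22.3 + 43.1 - 28.2 = 9.2
Trade balance = -97.6 + 9.2 = -88.4
(Excluded from the trade balance — primary income: interest received on holdings of foreign bonds 48.5, reinvested earnings on direct investment abroad 36.6; secondary income: contributions paid to international organisations 18.9, personal remittances sent abroad by immigrant workers 28.9, official foreign aid grants received (current) 26.0, pension payments received by residents from foreign governments 12.3; financial account: new loans extended by domestic banks to foreign borrowers 112.2; capital account: capital transfers received from emigrants 11.1.)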